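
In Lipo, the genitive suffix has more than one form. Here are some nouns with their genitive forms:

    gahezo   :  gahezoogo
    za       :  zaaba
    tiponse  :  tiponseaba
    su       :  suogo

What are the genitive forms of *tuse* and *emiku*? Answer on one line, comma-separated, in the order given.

The suffix is conditioned by the last vowel: -ogo when the last vowel of the stem is a rounded vowel (*gahezo*, *su*); -aba when the last vowel of the stem is an unrounded vowel (*za*, *tiponse*).
The last vowel of *tuse* is /e/, which is an unrounded vowel, so the suffix is -aba, giving *tuseaba*.
Since the last vowel of *emiku* is /u/ (a rounded vowel), it takes -ogo, giving *emikuogo*.

tuseaba, emikuogo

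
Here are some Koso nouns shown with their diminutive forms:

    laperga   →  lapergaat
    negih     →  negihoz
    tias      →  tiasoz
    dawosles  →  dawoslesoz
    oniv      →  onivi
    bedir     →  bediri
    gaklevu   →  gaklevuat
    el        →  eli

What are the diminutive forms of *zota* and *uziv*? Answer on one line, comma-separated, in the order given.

The suffix is conditioned by the final sound: -oz when the stem ends in a voiceless consonant (*negih*, *tias*, *dawosles*); -i when the stem ends in a voiced consonant (*oniv*, *bedir*, *el*); -at when the stem ends in a vowel (*laperga*, *gaklevu*).
*zota*: final sound = /a/, a vowel → -at → *zotaat*.
*uziv*: final sound = /v/, a voiced consonant → -i → *uzivi*.

zotaat, uzivi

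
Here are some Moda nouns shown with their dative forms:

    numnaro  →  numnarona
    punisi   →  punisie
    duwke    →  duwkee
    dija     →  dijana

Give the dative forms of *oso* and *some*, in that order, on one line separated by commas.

Looking at the last vowel of each stem: -e when the last vowel of the stem is a front vowel (*punisi*, *duwke*); -na when the last vowel of the stem is a back vowel (*numnaro*, *dija*).
*oso* — last vowel /o/ (a back vowel) → -na → *osona*.
The last vowel of *some* is /e/, which is a front vowel, so the suffix is -e, giving *somee*.

osona, somee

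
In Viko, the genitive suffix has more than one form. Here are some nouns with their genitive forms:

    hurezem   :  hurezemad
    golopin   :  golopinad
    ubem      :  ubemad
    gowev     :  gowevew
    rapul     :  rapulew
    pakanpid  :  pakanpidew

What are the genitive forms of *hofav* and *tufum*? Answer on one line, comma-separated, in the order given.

hofavew, tufumad

The alternation tracks the final consonant of the stem — -ad when the stem ends in a nasal (*hurezem*, *golopin*, *ubem*); -ew when the stem ends in a non-nasal consonant (*gowev*, *rapul*, *pakanpid*).
*hofav* — final consonant /v/ (non-nasal) → -ew → *hofavew*.
The final consonant of *tufum* is /m/, which is a nasal, so the suffix is -ad, giving *tufumad*.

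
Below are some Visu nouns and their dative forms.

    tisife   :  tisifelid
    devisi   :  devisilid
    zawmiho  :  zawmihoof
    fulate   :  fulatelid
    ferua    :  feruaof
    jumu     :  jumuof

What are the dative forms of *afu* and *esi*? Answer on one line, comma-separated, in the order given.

afuof, esilid

The pattern is front/back vowel harmony: -lid when the last vowel of the stem is a front vowel (*tisife*, *devisi*, *fulate*); -of when the last vowel of the stem is a back vowel (*zawmiho*, *ferua*, *jumu*).
*afu*: last vowel = /u/, a back vowel → -of → *afuof*.
*esi*: last vowel = /i/, a front vowel → -lid → *esilid*.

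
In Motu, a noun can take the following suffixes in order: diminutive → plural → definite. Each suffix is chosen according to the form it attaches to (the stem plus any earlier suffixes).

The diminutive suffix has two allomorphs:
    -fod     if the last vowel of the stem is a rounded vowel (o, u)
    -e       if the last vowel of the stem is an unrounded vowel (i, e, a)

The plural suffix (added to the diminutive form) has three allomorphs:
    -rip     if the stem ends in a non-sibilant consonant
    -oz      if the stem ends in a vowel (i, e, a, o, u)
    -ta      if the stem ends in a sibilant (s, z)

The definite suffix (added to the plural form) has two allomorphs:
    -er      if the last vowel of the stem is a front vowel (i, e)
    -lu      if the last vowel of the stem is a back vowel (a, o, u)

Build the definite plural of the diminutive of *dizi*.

*dizi*: last vowel = /i/, an unrounded vowel → -e → *dizie*.
The diminutive form *dizie*: final sound = /e/, a vowel → -oz → *dizieoz*.
The last vowel of the plural form *dizieoz* is /o/, which is a back vowel, so the definite suffix is -lu, giving *dizieozlu*.

dizieozlu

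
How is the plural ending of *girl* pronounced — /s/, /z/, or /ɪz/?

The stem *girl* ends in a voiced non-sibilant sound.
The plural suffix surfaces as /ɪz/ after sibilants, /s/ after other voiceless consonants, and /z/ after other voiced sounds.
So the plural -s on *girl* is pronounced /z/.

/z/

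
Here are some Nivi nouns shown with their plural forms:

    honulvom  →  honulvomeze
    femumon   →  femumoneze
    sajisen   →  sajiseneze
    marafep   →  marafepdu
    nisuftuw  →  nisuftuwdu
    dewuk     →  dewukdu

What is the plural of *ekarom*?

ekaromeze

The suffix is conditioned by the final consonant: -eze when the stem ends in a nasal (*honulvom*, *femumon*, *sajisen*); -du when the stem ends in a non-nasal consonant (*marafep*, *nisuftuw*, *dewuk*).
Since the final consonant of *ekarom* is /m/ (a nasal), it takes -eze, giving *ekaromeze*.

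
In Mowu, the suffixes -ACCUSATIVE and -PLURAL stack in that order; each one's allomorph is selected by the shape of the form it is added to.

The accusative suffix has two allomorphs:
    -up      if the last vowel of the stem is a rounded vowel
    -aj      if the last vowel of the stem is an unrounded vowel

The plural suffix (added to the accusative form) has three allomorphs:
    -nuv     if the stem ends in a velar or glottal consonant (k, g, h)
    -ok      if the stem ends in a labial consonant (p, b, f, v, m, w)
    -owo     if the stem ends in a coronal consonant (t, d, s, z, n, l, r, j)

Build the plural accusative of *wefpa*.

The last vowel of *wefpa* is /a/, which is an unrounded vowel, so the accusative suffix is -aj, giving *wefpaaj*.
The accusative form *wefpaaj* — final consonant /j/ (coronal) → -owo → *wefpaajowo*.

wefpaajowo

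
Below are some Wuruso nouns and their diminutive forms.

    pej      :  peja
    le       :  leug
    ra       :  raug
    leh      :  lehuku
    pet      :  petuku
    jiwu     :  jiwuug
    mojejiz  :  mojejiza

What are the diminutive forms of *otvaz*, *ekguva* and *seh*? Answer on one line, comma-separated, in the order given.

otvaza, ekguvaug, sehuku

The suffix is conditioned by the final sound: -uku when the stem ends in a voiceless consonant (*leh*, *pet*); -a when the stem ends in a voiced consonant (*pej*, *mojejiz*); -ug when the stem ends in a vowel (*le*, *ra*, *jiwu*).
Since the final sound of *otvaz* is /z/ (a voiced consonant), it takes -a, giving *otvaza*.
Since the final sound of *ekguva* is /a/ (a vowel), it takes -ug, giving *ekguvaug*.
The final sound of *seh* is /h/, which is a voiceless consonant, so the suffix is -uku, giving *sehuku*.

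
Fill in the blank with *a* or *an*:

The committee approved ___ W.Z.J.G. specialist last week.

The indefinite article is chosen by the initial *sound* of the following word, not its spelling.
The initialism *W.Z.J.G.* is read letter by letter; the first letter, W, is pronounced /ˈdʌbəl.juː/, which begins with a consonant sound.
So the article is *a*: The committee approved a W.Z.J.G. specialist last week.

a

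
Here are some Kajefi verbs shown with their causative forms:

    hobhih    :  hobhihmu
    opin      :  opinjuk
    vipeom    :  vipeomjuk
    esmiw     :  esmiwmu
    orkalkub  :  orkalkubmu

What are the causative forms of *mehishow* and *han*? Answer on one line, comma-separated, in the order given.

mehishowmu, hanjuk

The suffix is conditioned by the final consonant: -juk when the stem ends in a nasal (*opin*, *vipeom*); -mu when the stem ends in a non-nasal consonant (*hobhih*, *esmiw*, *orkalkub*).
The final consonant of *mehishow* is /w/, which is non-nasal, so the suffix is -mu, giving *mehishowmu*.
The final consonant of *han* is /n/, which is a nasal, so the suffix is -juk, giving *hanjuk*.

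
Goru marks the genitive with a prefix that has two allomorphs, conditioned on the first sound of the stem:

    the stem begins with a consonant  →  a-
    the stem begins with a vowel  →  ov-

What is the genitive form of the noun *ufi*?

*ufi*: first sound = /u/, a vowel → ov- → *ovufi*.

ovufi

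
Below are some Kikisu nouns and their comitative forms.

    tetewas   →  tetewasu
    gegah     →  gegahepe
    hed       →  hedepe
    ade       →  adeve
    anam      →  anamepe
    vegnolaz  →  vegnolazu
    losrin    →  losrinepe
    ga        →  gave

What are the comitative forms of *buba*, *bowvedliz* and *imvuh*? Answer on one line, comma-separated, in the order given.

The pattern is sibilance of the final sound: -u when the stem ends in a sibilant (*tetewas*, *vegnolaz*); -epe when the stem ends in a non-sibilant consonant (*gegah*, *hed*, *anam*, *losrin*); -ve when the stem ends in a vowel (*ade*, *ga*).
The final sound of *buba* is /a/, which is a vowel, so the suffix is -ve, giving *bubave*.
*bowvedliz*: final sound = /z/, a sibilant → -u → *bowvedlizu*.
*imvuh* — final sound /h/ (a non-sibilant consonant) → -epe → *imvuhepe*.

bubave, bowvedlizu, imvuhepe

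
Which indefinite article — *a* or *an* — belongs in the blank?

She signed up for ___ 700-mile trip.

The indefinite article is chosen by the initial *sound* of the following word, not its spelling.
The number *700* is spoken "seven hundred", beginning with /ˈsɛvən/ — a consonant sound.
So the article is *a*: She signed up for a 700-mile trip.

a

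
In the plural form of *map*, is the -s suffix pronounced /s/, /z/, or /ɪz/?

The stem *map* ends in a voiceless non-sibilant consonant.
The plural suffix surfaces as /ɪz/ after sibilants, /s/ after other voiceless consonants, and /z/ after other voiced sounds.
So the plural -s on *map* is pronounced /s/.

/s/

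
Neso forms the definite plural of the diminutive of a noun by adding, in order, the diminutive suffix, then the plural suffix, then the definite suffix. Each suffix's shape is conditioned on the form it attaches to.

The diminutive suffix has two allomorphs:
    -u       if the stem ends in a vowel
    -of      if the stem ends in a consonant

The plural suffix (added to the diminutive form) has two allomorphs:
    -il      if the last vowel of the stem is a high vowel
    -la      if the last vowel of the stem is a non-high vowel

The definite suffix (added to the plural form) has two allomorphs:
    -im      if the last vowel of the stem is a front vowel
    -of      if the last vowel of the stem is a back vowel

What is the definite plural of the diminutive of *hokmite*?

hokmiteuilim

The final sound of *hokmite* is /e/, which is a vowel, so the diminutive suffix is -u, giving *hokmiteu*.
The last vowel of the diminutive form *hokmiteu* is /u/, which is a high vowel, so the plural suffix is -il, giving *hokmiteuil*.
The last vowel of the plural form *hokmiteuil* is /i/, which is a front vowel, so the definite suffix is -im, giving *hokmiteuilim*.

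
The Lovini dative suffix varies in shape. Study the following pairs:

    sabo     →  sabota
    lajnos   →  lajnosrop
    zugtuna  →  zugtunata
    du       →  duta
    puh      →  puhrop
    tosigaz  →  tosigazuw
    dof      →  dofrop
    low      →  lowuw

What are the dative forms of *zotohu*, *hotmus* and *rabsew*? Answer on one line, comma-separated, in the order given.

zotohuta, hotmusrop, rabsewuw

The pattern is voicing of the final sound: -rop when the stem ends in a voiceless consonant (*lajnos*, *puh*, *dof*); -uw when the stem ends in a voiced consonant (*tosigaz*, *low*); -ta when the stem ends in a vowel (*sabo*, *zugtuna*, *du*).
Since the final sound of *zotohu* is /u/ (a vowel), it takes -ta, giving *zotohuta*.
Since the final sound of *hotmus* is /s/ (a voiceless consonant), it takes -rop, giving *hotmusrop*.
The final sound of *rabsew* is /w/, which is a voiced consonant, so the suffix is -uw, giving *rabsewuw*.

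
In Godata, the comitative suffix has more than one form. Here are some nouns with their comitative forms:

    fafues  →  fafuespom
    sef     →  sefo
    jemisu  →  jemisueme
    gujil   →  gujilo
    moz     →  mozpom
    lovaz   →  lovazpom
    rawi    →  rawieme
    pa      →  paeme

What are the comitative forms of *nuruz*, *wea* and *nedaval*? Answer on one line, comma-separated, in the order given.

nuruzpom, weaeme, nedavalo

Looking at the final sound of each stem: -pom when the stem ends in a sibilant (*fafues*, *moz*, *lovaz*); -o when the stem ends in a non-sibilant consonant (*sef*, *gujil*); -eme when the stem ends in a vowel (*jemisu*, *rawi*, *pa*).
*nuruz* — final sound /z/ (a sibilant) → -pom → *nuruzpom*.
Since the final sound of *wea* is /a/ (a vowel), it takes -eme, giving *weaeme*.
*nedaval*: final sound = /l/, a non-sibilant consonant → -o → *nedavalo*.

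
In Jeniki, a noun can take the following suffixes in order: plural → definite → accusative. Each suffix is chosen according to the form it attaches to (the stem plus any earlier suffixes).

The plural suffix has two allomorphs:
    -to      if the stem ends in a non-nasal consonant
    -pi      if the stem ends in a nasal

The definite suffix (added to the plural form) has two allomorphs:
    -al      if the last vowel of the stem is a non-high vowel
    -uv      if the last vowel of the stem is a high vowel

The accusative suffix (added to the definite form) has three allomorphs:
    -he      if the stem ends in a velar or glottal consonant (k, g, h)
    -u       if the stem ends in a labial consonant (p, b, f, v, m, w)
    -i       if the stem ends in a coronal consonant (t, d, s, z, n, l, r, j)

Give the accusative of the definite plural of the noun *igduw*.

*igduw*: final consonant = /w/, non-nasal → -to → *igduwto*.
The plural form *igduwto*: last vowel = /o/, a non-high vowel → -al → *igduwtoal*.
The final consonant of the definite form *igduwtoal* is /l/, which is coronal, so the accusative suffix is -i, giving *igduwtoali*.

igduwtoali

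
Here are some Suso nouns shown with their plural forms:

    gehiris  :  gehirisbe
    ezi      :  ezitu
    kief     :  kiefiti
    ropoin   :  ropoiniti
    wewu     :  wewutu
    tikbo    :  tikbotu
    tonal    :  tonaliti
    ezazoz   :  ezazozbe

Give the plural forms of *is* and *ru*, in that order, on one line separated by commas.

isbe, rutu

Looking at the final sound of each stem: -be when the stem ends in a sibilant (*gehiris*, *ezazoz*); -iti when the stem ends in a non-sibilant consonant (*kief*, *ropoin*, *tonal*); -tu when the stem ends in a vowel (*ezi*, *wewu*, *tikbo*).
*is* — final sound /s/ (a sibilant) → -be → *isbe*.
Since the final sound of *ru* is /u/ (a vowel), it takes -tu, giving *rutu*.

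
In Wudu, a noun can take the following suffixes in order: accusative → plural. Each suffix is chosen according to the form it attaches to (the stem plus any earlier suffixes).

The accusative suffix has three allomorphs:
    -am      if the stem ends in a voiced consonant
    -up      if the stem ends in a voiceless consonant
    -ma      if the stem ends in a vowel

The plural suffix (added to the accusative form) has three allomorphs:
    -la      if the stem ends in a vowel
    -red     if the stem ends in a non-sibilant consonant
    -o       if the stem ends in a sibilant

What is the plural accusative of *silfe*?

silfemala

Since the final sound of *silfe* is /e/ (a vowel), it takes -ma, giving *silfema*.
Since the final sound of the accusative form *silfema* is /a/ (a vowel), it takes -la, giving *silfemala*.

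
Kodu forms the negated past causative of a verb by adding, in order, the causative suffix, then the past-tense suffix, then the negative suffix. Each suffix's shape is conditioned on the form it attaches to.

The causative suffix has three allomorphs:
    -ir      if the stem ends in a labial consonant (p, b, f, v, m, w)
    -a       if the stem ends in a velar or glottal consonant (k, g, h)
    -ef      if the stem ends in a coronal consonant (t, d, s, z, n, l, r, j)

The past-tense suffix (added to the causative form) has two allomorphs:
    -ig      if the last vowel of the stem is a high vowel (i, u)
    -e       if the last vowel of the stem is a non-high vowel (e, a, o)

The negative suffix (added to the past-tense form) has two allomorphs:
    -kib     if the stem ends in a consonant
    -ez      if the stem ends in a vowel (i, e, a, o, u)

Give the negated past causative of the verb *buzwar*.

buzwarefeez

*buzwar*: final consonant = /r/, coronal → -ef → *buzwaref*.
The last vowel of the causative form *buzwaref* is /e/, which is a non-high vowel, so the past-tense suffix is -e, giving *buzwarefe*.
The final sound of the past-tense form *buzwarefe* is /e/, which is a vowel, so the negative suffix is -ez, giving *buzwarefeez*.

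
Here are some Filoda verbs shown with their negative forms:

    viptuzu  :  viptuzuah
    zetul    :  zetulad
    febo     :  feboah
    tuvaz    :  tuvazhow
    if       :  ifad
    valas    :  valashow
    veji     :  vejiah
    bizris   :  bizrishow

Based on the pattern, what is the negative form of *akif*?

akifad

The suffix is conditioned by the final sound: -how when the stem ends in a sibilant (*tuvaz*, *valas*, *bizris*); -ad when the stem ends in a non-sibilant consonant (*zetul*, *if*); -ah when the stem ends in a vowel (*viptuzu*, *febo*, *veji*).
*akif*: final sound = /f/, a non-sibilant consonant → -ad → *akifad*.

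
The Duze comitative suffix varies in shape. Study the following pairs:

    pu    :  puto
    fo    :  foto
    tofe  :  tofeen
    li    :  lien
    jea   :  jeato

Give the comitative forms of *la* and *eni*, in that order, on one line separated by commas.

lato, enien

The alternation tracks the last vowel of the stem — -en when the last vowel of the stem is a front vowel (*tofe*, *li*); -to when the last vowel of the stem is a back vowel (*pu*, *fo*, *jea*).
The last vowel of *la* is /a/, which is a back vowel, so the suffix is -to, giving *lato*.
*eni*: last vowel = /i/, a front vowel → -en → *enien*.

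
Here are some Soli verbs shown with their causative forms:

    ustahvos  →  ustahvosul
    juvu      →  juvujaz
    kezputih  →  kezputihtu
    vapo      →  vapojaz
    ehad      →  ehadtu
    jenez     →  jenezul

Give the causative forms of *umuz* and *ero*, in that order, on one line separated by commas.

umuzul, erojaz

Looking at the final sound of each stem: -ul when the stem ends in a sibilant (*ustahvos*, *jenez*); -tu when the stem ends in a non-sibilant consonant (*kezputih*, *ehad*); -jaz when the stem ends in a vowel (*juvu*, *vapo*).
Since the final sound of *umuz* is /z/ (a sibilant), it takes -ul, giving *umuzul*.
The final sound of *ero* is /o/, which is a vowel, so the suffix is -jaz, giving *erojaz*.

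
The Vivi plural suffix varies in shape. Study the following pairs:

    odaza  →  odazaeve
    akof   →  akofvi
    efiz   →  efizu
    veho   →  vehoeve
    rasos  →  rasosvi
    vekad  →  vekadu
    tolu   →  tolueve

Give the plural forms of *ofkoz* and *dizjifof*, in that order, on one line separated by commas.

ofkozu, dizjifofvi

Looking at the final sound of each stem: -vi when the stem ends in a voiceless consonant (*akof*, *rasos*); -u when the stem ends in a voiced consonant (*efiz*, *vekad*); -eve when the stem ends in a vowel (*odaza*, *veho*, *tolu*).
Since the final sound of *ofkoz* is /z/ (a voiced consonant), it takes -u, giving *ofkozu*.
The final sound of *dizjifof* is /f/, which is a voiceless consonant, so the suffix is -vi, giving *dizjifofvi*.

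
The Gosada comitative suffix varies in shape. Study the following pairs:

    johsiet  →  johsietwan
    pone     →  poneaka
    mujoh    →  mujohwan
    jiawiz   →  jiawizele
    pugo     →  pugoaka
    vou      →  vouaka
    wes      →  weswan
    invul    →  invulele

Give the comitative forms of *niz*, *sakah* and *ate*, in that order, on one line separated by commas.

Looking at the final sound of each stem: -wan when the stem ends in a voiceless consonant (*johsiet*, *mujoh*, *wes*); -ele when the stem ends in a voiced consonant (*jiawiz*, *invul*); -aka when the stem ends in a vowel (*pone*, *pugo*, *vou*).
*niz* — final sound /z/ (a voiced consonant) → -ele → *nizele*.
The final sound of *sakah* is /h/, which is a voiceless consonant, so the suffix is -wan, giving *sakahwan*.
Since the final sound of *ate* is /e/ (a vowel), it takes -aka, giving *ateaka*.

nizele, sakahwan, ateaka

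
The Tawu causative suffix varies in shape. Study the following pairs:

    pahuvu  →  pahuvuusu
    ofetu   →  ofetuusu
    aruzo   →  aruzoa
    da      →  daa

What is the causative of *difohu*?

difohuusu

The suffix is conditioned by the last vowel: -usu when the last vowel of the stem is a high vowel (*pahuvu*, *ofetu*); -a when the last vowel of the stem is a non-high vowel (*aruzo*, *da*).
The last vowel of *difohu* is /u/, which is a high vowel, so the suffix is -usu, giving *difohuusu*.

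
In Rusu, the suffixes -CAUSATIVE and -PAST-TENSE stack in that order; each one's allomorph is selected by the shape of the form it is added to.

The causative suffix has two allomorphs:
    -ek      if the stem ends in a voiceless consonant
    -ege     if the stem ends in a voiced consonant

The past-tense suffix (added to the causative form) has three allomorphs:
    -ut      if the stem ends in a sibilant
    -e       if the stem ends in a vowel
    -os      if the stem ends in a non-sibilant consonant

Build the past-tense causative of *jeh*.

jehekos

The final consonant of *jeh* is /h/, which is voiceless, so the causative suffix is -ek, giving *jehek*.
The causative form *jehek*: final sound = /k/, a non-sibilant consonant → -os → *jehekos*.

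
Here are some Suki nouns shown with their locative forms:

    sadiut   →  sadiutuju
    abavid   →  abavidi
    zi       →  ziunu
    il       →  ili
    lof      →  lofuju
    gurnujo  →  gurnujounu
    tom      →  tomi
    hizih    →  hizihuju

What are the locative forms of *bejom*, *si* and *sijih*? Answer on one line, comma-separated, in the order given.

bejomi, siunu, sijihuju

The pattern is voicing of the final sound: -uju when the stem ends in a voiceless consonant (*sadiut*, *lof*, *hizih*); -i when the stem ends in a voiced consonant (*abavid*, *il*, *tom*); -unu when the stem ends in a vowel (*zi*, *gurnujo*).
*bejom* — final sound /m/ (a voiced consonant) → -i → *bejomi*.
*si* — final sound /i/ (a vowel) → -unu → *siunu*.
*sijih* — final sound /h/ (a voiceless consonant) → -uju → *sijihuju*.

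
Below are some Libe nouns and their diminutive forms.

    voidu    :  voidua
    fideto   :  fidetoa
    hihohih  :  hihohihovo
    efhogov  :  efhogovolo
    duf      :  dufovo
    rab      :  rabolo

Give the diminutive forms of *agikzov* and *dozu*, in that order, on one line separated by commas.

The pattern is voicing of the final sound: -ovo when the stem ends in a voiceless consonant (*hihohih*, *duf*); -olo when the stem ends in a voiced consonant (*efhogov*, *rab*); -a when the stem ends in a vowel (*voidu*, *fideto*).
*agikzov*: final sound = /v/, a voiced consonant → -olo → *agikzovolo*.
The final sound of *dozu* is /u/, which is a vowel, so the suffix is -a, giving *dozua*.

agikzovolo, dozua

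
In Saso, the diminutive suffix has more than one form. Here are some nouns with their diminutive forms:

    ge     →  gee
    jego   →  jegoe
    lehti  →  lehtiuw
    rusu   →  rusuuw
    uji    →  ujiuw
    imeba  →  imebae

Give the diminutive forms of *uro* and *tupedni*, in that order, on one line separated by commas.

uroe, tupedniuw

The pattern is height harmony: -uw when the last vowel of the stem is a high vowel (*lehti*, *rusu*, *uji*); -e when the last vowel of the stem is a non-high vowel (*ge*, *jego*, *imeba*).
Since the last vowel of *uro* is /o/ (a non-high vowel), it takes -e, giving *uroe*.
Since the last vowel of *tupedni* is /i/ (a high vowel), it takes -uw, giving *tupedniuw*.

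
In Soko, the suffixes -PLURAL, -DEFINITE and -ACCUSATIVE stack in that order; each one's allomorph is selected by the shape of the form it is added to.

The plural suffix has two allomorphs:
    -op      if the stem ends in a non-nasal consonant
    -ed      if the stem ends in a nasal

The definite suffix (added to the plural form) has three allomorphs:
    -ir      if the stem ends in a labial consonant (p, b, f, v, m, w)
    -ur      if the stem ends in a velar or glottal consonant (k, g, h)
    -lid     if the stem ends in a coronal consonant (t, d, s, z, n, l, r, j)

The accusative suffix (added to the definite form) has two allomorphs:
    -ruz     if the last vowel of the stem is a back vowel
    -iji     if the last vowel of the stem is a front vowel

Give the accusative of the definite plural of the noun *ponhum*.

ponhumedlidiji

*ponhum*: final consonant = /m/, a nasal → -ed → *ponhumed*.
The plural form *ponhumed* — final consonant /d/ (coronal) → -lid → *ponhumedlid*.
The definite form *ponhumedlid*: last vowel = /i/, a front vowel → -iji → *ponhumedlidiji*.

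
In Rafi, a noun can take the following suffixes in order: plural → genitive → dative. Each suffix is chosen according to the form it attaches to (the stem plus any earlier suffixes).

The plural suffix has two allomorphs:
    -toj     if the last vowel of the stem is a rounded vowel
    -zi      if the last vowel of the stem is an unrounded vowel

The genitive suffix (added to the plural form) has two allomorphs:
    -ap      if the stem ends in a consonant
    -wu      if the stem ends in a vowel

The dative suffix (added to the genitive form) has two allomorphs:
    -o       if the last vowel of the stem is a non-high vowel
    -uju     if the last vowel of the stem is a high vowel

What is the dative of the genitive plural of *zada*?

The last vowel of *zada* is /a/, which is an unrounded vowel, so the plural suffix is -zi, giving *zadazi*.
The plural form *zadazi* — final sound /i/ (a vowel) → -wu → *zadaziwu*.
The genitive form *zadaziwu* — last vowel /u/ (a high vowel) → -uju → *zadaziwuuju*.

zadaziwuuju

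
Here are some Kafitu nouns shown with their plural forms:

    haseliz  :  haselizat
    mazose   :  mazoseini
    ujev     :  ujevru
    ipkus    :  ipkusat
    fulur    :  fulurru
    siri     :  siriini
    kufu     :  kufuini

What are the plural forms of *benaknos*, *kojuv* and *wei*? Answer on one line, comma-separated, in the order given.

benaknosat, kojuvru, weiini

Looking at the final sound of each stem: -at when the stem ends in a sibilant (*haseliz*, *ipkus*); -ru when the stem ends in a non-sibilant consonant (*ujev*, *fulur*); -ini when the stem ends in a vowel (*mazose*, *siri*, *kufu*).
*benaknos* — final sound /s/ (a sibilant) → -at → *benaknosat*.
*kojuv* — final sound /v/ (a non-sibilant consonant) → -ru → *kojuvru*.
*wei*: final sound = /i/, a vowel → -ini → *weiini*.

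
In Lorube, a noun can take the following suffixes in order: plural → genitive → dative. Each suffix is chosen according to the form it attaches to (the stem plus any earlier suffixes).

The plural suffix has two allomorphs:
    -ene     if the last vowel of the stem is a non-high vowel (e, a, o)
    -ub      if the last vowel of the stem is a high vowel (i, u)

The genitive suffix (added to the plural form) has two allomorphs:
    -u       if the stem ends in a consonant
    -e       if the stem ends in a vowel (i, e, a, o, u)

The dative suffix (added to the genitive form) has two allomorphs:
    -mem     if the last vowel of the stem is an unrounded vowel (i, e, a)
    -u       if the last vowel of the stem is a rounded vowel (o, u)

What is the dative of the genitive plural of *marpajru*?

marpajruubuu

*marpajru* — last vowel /u/ (a high vowel) → -ub → *marpajruub*.
The plural form *marpajruub*: final sound = /b/, a consonant → -u → *marpajruubu*.
The genitive form *marpajruubu* — last vowel /u/ (a rounded vowel) → -u → *marpajruubuu*.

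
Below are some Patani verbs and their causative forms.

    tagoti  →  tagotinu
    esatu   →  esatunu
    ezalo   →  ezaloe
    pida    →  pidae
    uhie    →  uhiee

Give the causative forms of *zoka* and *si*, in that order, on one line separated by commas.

The alternation tracks the last vowel of the stem — -nu when the last vowel of the stem is a high vowel (*tagoti*, *esatu*); -e when the last vowel of the stem is a non-high vowel (*ezalo*, *pida*, *uhie*).
*zoka*: last vowel = /a/, a non-high vowel → -e → *zokae*.
*si* — last vowel /i/ (a high vowel) → -nu → *sinu*.

zokae, sinu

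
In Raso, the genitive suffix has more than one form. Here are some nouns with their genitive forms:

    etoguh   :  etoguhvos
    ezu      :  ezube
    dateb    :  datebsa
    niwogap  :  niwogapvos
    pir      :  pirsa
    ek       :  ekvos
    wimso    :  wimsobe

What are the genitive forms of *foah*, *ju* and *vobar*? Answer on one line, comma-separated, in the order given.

foahvos, jube, vobarsa

Looking at the final sound of each stem: -vos when the stem ends in a voiceless consonant (*etoguh*, *niwogap*, *ek*); -sa when the stem ends in a voiced consonant (*dateb*, *pir*); -be when the stem ends in a vowel (*ezu*, *wimso*).
*foah*: final sound = /h/, a voiceless consonant → -vos → *foahvos*.
The final sound of *ju* is /u/, which is a vowel, so the suffix is -be, giving *jube*.
The final sound of *vobar* is /r/, which is a voiced consonant, so the suffix is -sa, giving *vobarsa*.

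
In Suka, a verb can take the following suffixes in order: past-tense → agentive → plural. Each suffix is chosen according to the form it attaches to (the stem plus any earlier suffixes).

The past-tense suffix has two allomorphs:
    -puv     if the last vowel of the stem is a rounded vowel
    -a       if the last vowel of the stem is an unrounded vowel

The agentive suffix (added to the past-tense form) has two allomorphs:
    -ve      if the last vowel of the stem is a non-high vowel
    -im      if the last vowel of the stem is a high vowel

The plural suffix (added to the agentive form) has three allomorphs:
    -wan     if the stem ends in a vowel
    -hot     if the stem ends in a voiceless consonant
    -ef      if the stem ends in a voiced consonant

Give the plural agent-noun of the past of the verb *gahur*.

*gahur*: last vowel = /u/, a rounded vowel → -puv → *gahurpuv*.
The past-tense form *gahurpuv*: last vowel = /u/, a high vowel → -im → *gahurpuvim*.
Since the final sound of the agentive form *gahurpuvim* is /m/ (a voiced consonant), it takes -ef, giving *gahurpuvimef*.

gahurpuvimef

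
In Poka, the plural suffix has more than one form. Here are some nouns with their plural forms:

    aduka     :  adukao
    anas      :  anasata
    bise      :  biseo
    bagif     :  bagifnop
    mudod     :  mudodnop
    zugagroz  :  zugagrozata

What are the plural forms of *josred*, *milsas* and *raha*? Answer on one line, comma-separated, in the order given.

josrednop, milsasata, rahao

The pattern is sibilance of the final sound: -ata when the stem ends in a sibilant (*anas*, *zugagroz*); -nop when the stem ends in a non-sibilant consonant (*bagif*, *mudod*); -o when the stem ends in a vowel (*aduka*, *bise*).
*josred*: final sound = /d/, a non-sibilant consonant → -nop → *josrednop*.
Since the final sound of *milsas* is /s/ (a sibilant), it takes -ata, giving *milsasata*.
*raha* — final sound /a/ (a vowel) → -o → *rahao*.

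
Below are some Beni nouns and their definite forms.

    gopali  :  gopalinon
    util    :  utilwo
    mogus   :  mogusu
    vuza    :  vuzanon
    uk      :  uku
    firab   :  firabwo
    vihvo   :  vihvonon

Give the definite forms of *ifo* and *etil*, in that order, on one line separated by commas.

ifonon, etilwo

The suffix is conditioned by the final sound: -u when the stem ends in a voiceless consonant (*mogus*, *uk*); -wo when the stem ends in a voiced consonant (*util*, *firab*); -non when the stem ends in a vowel (*gopali*, *vuza*, *vihvo*).
The final sound of *ifo* is /o/, which is a vowel, so the suffix is -non, giving *ifonon*.
*etil*: final sound = /l/, a voiced consonant → -wo → *etilwo*.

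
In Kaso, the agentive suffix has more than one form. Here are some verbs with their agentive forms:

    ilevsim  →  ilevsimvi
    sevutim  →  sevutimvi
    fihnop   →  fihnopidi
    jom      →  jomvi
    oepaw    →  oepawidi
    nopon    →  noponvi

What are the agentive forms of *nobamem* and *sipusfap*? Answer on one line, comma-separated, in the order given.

Looking at the final consonant of each stem: -vi when the stem ends in a nasal (*ilevsim*, *sevutim*, *jom*, *nopon*); -idi when the stem ends in a non-nasal consonant (*fihnop*, *oepaw*).
Since the final consonant of *nobamem* is /m/ (a nasal), it takes -vi, giving *nobamemvi*.
The final consonant of *sipusfap* is /p/, which is non-nasal, so the suffix is -idi, giving *sipusfapidi*.

nobamemvi, sipusfapidi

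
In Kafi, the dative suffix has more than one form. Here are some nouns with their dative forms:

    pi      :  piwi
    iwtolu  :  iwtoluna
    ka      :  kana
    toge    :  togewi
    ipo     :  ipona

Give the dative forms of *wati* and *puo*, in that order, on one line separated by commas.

The pattern is front/back vowel harmony: -wi when the last vowel of the stem is a front vowel (*pi*, *toge*); -na when the last vowel of the stem is a back vowel (*iwtolu*, *ka*, *ipo*).
The last vowel of *wati* is /i/, which is a front vowel, so the suffix is -wi, giving *watiwi*.
Since the last vowel of *puo* is /o/ (a back vowel), it takes -na, giving *puona*.

watiwi, puona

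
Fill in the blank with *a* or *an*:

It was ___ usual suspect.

The indefinite article is chosen by the initial *sound* of the following word, not its spelling.
*usual* begins with the sound /juː/ (u pronounced /juː/) — a consonant sound.
So the article is *a*: It was a usual suspect.

a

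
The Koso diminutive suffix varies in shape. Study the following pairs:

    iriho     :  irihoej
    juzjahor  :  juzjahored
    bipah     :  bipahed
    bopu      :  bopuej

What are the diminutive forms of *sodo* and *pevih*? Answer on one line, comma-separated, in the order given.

sodoej, pevihed

The suffix is conditioned by the final sound: -ed when the stem ends in a consonant (*juzjahor*, *bipah*); -ej when the stem ends in a vowel (*iriho*, *bopu*).
*sodo*: final sound = /o/, a vowel → -ej → *sodoej*.
Since the final sound of *pevih* is /h/ (a consonant), it takes -ed, giving *pevihed*.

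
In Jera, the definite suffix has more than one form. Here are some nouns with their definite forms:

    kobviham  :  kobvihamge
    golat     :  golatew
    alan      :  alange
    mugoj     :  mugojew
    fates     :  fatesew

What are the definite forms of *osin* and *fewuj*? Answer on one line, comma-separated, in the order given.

osinge, fewujew

Looking at the final consonant of each stem: -ge when the stem ends in a nasal (*kobviham*, *alan*); -ew when the stem ends in a non-nasal consonant (*golat*, *mugoj*, *fates*).
*osin* — final consonant /n/ (a nasal) → -ge → *osinge*.
The final consonant of *fewuj* is /j/, which is non-nasal, so the suffix is -ew, giving *fewujew*.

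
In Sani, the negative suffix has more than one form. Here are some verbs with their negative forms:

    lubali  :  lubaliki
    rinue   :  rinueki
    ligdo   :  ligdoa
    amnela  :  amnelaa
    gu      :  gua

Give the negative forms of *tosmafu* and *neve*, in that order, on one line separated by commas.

tosmafua, neveki

The alternation tracks the last vowel of the stem — -ki when the last vowel of the stem is a front vowel (*lubali*, *rinue*); -a when the last vowel of the stem is a back vowel (*ligdo*, *amnela*, *gu*).
The last vowel of *tosmafu* is /u/, which is a back vowel, so the suffix is -a, giving *tosmafua*.
*neve* — last vowel /e/ (a front vowel) → -ki → *neveki*.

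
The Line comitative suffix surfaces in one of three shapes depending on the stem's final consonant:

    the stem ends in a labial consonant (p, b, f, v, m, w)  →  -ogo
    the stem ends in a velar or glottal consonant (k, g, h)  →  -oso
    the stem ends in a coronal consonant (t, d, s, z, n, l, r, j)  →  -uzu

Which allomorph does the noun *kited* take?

-uzu

Since the final consonant of *kited* is /d/ (coronal), it takes -uzu.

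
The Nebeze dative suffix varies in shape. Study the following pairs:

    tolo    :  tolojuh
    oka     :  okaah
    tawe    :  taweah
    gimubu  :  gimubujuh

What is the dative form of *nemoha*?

The suffix is conditioned by the last vowel: -juh when the last vowel of the stem is a rounded vowel (*tolo*, *gimubu*); -ah when the last vowel of the stem is an unrounded vowel (*oka*, *tawe*).
Since the last vowel of *nemoha* is /a/ (an unrounded vowel), it takes -ah, giving *nemohaah*.

nemohaah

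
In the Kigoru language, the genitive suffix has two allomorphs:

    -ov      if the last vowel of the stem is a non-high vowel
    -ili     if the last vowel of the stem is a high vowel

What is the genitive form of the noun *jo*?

joov

*jo* — last vowel /o/ (a non-high vowel) → -ov → *joov*.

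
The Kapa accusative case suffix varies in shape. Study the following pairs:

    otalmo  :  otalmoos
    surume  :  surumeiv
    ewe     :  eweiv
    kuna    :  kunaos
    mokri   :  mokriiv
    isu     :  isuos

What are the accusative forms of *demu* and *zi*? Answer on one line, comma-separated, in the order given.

The suffix is conditioned by the last vowel: -iv when the last vowel of the stem is a front vowel (*surume*, *ewe*, *mokri*); -os when the last vowel of the stem is a back vowel (*otalmo*, *kuna*, *isu*).
The last vowel of *demu* is /u/, which is a back vowel, so the suffix is -os, giving *demuos*.
*zi* — last vowel /i/ (a front vowel) → -iv → *ziiv*.

demuos, ziiv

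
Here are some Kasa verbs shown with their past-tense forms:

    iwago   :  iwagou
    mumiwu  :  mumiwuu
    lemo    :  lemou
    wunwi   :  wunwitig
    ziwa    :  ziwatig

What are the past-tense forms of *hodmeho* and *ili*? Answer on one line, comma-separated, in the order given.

hodmehou, ilitig

The suffix is conditioned by the last vowel: -u when the last vowel of the stem is a rounded vowel (*iwago*, *mumiwu*, *lemo*); -tig when the last vowel of the stem is an unrounded vowel (*wunwi*, *ziwa*).
The last vowel of *hodmeho* is /o/, which is a rounded vowel, so the suffix is -u, giving *hodmehou*.
Since the last vowel of *ili* is /i/ (an unrounded vowel), it takes -tig, giving *ilitig*.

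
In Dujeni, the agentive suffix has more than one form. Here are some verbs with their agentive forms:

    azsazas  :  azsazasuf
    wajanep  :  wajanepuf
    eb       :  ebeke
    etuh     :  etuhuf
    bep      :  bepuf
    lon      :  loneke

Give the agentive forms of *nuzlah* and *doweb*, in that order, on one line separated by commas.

Looking at the final consonant of each stem: -uf when the stem ends in a voiceless consonant (*azsazas*, *wajanep*, *etuh*, *bep*); -eke when the stem ends in a voiced consonant (*eb*, *lon*).
*nuzlah* — final consonant /h/ (voiceless) → -uf → *nuzlahuf*.
The final consonant of *doweb* is /b/, which is voiced, so the suffix is -eke, giving *dowebeke*.

nuzlahuf, dowebeke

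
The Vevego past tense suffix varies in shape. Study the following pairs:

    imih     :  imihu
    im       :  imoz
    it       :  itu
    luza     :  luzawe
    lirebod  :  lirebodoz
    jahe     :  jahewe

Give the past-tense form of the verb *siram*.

The pattern is voicing of the final sound: -u when the stem ends in a voiceless consonant (*imih*, *it*); -oz when the stem ends in a voiced consonant (*im*, *lirebod*); -we when the stem ends in a vowel (*luza*, *jahe*).
*siram* — final sound /m/ (a voiced consonant) → -oz → *siramoz*.

siramoz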